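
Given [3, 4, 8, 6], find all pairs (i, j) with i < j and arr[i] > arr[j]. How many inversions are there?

Finding inversions in [3, 4, 8, 6]:

(2, 3): arr[2]=8 > arr[3]=6

Total inversions: 1

The array has 1 inversion(s): (2,3). Each pair (i,j) satisfies i < j and arr[i] > arr[j].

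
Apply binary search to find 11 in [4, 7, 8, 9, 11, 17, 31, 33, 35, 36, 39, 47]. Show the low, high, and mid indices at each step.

Binary search for 11 in [4, 7, 8, 9, 11, 17, 31, 33, 35, 36, 39, 47]:

lo=0, hi=11, mid=5, arr[mid]=17 -> 17 > 11, search left half
lo=0, hi=4, mid=2, arr[mid]=8 -> 8 < 11, search right half
lo=3, hi=4, mid=3, arr[mid]=9 -> 9 < 11, search right half
lo=4, hi=4, mid=4, arr[mid]=11 -> Found target at index 4!

Binary search finds 11 at index 4 after 4 comparisons. The search repeatedly halves the search space by comparing with the middle element.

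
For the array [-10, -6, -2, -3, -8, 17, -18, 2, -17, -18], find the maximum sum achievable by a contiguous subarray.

Using Kadane's algorithm on [-10, -6, -2, -3, -8, 17, -18, 2, -17, -18]:

Scanning through the array:
Position 1 (value -6): max_ending_here = -6, max_so_far = -6
Position 2 (value -2): max_ending_here = -2, max_so_far = -2
Position 3 (value -3): max_ending_here = -3, max_so_far = -2
Position 4 (value -8): max_ending_here = -8, max_so_far = -2
Position 5 (value 17): max_ending_here = 17, max_so_far = 17
Position 6 (value -18): max_ending_here = -1, max_so_far = 17
Position 7 (value 2): max_ending_here = 2, max_so_far = 17
Position 8 (value -17): max_ending_here = -15, max_so_far = 17
Position 9 (value -18): max_ending_here = -18, max_so_far = 17

Maximum subarray: [17]
Maximum sum: 17

The maximum subarray is [17] with sum 17. This subarray runs from index 5 to index 5.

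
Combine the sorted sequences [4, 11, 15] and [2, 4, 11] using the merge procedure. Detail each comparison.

Merging process:

Compare 4 vs 2: take 2 from right. Merged: [2]
Compare 4 vs 4: take 4 from left. Merged: [2, 4]
Compare 11 vs 4: take 4 from right. Merged: [2, 4, 4]
Compare 11 vs 11: take 11 from left. Merged: [2, 4, 4, 11]
Compare 15 vs 11: take 11 from right. Merged: [2, 4, 4, 11, 11]
Append remaining from left: [15]. Merged: [2, 4, 4, 11, 11, 15]

Final merged array: [2, 4, 4, 11, 11, 15]
Total comparisons: 5

The merged array is [2, 4, 4, 11, 11, 15], requiring 5 comparisons. The merge step runs in O(n) time where n is the total number of elements.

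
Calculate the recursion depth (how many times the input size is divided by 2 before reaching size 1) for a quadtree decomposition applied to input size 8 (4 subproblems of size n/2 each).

For divide and conquer with division factor 2:

Problem sizes at each level:
Level 0: 8
Level 1: 4
Level 2: 2
Level 3: 1

The root is level 0 and the size-1 base case is level 3 (the tree spans levels 0 through 3, i.e. 4 levels counting the root), so the depth is the number of divisions: log_2(8) = 3

The recursion tree depth is log_2(8) = 3. At each level, the problem size is divided by 2, so it takes 3 divisions to reduce to a base case of size 1. The algorithm makes 4 recursive calls at each level.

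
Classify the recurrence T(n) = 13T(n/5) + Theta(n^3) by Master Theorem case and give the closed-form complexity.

Master Theorem for T(n) = 13T(n/5) + O(n^3):

a = 13, b = 5, c = 3
log_b(a) = log_5(13) = 1.5937

Case 3: c = 3 > log_5(13) = 1.5937
T(n) = O(n^3) = O(n^3)

For T(n) = 13T(n/5) + O(n^3): log_5(13) = 1.5937. This is Case 3 of the Master Theorem (c > log_b(a), work dominated by root), giving O(n^3).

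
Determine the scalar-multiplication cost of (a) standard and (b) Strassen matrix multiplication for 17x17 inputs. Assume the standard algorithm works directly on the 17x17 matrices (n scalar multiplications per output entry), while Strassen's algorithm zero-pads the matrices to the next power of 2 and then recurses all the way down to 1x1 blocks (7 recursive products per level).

Matrix multiplication for 17x17 matrices:

Strassen's algorithm requires power-of-2 dimensions. Pad 17x17 to 32x32 (next power of 2).

Standard algorithm: 17^3 = 4913 multiplications
Strassen's algorithm: 7^(log2(32)) = 7^5 = 16807 multiplications
Difference: 4913 - 16807 = -11894 (Strassen uses MORE here due to padding overhead — for small or just-over-power-of-2 n, padding can outweigh the per-level savings)

Standard: 4913 multiplications (17^3). Strassen: 16807 multiplications (7^5, after padding to 32x32). Strassen reduces 8 recursive multiplications to 7 at each level.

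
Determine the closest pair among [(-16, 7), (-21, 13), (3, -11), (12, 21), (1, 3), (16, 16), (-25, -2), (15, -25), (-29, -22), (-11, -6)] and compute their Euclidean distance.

Computing all pairwise distances among 10 points:

d((-16, 7), (-21, 13)) = 7.8102
d((-16, 7), (3, -11)) = 26.1725
d((-16, 7), (12, 21)) = 31.305
d((-16, 7), (1, 3)) = 17.4642
d((-16, 7), (16, 16)) = 33.2415
d((-16, 7), (-25, -2)) = 12.7279
d((-16, 7), (15, -25)) = 44.5533
d((-16, 7), (-29, -22)) = 31.7805
d((-16, 7), (-11, -6)) = 13.9284
d((-21, 13), (3, -11)) = 33.9411
d((-21, 13), (12, 21)) = 33.9559
d((-21, 13), (1, 3)) = 24.1661
d((-21, 13), (16, 16)) = 37.1214
d((-21, 13), (-25, -2)) = 15.5242
d((-21, 13), (15, -25)) = 52.345
d((-21, 13), (-29, -22)) = 35.9026
d((-21, 13), (-11, -6)) = 21.4709
d((3, -11), (12, 21)) = 33.2415
d((3, -11), (1, 3)) = 14.1421
d((3, -11), (16, 16)) = 29.9666
d((3, -11), (-25, -2)) = 29.4109
d((3, -11), (15, -25)) = 18.4391
d((3, -11), (-29, -22)) = 33.8378
d((3, -11), (-11, -6)) = 14.8661
d((12, 21), (1, 3)) = 21.095
d((12, 21), (16, 16)) = 6.4031 <-- minimum
d((12, 21), (-25, -2)) = 43.566
d((12, 21), (15, -25)) = 46.0977
d((12, 21), (-29, -22)) = 59.4138
d((12, 21), (-11, -6)) = 35.4683
d((1, 3), (16, 16)) = 19.8494
d((1, 3), (-25, -2)) = 26.4764
d((1, 3), (15, -25)) = 31.305
d((1, 3), (-29, -22)) = 39.0512
d((1, 3), (-11, -6)) = 15.0
d((16, 16), (-25, -2)) = 44.7772
d((16, 16), (15, -25)) = 41.0122
d((16, 16), (-29, -22)) = 58.8982
d((16, 16), (-11, -6)) = 34.8281
d((-25, -2), (15, -25)) = 46.1411
d((-25, -2), (-29, -22)) = 20.3961
d((-25, -2), (-11, -6)) = 14.5602
d((15, -25), (-29, -22)) = 44.1022
d((15, -25), (-11, -6)) = 32.2025
d((-29, -22), (-11, -6)) = 24.0832

Closest pair: (12, 21) and (16, 16) with distance 6.4031

The closest pair is (12, 21) and (16, 16) with Euclidean distance 6.4031. For 10 points, brute-force pairwise comparison is shown above. For large n, the divide-and-conquer algorithm (sort by x, recurse on halves, check the dividing strip) achieves O(n log n).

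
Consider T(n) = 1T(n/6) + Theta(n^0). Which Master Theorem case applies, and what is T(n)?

Master Theorem for T(n) = 1T(n/6) + O(n^0):

a = 1, b = 6, c = 0
log_b(a) = log_6(1) = 0.0000

Case 2: c = 0 = log_6(1) = 0.0000
T(n) = O(n^0 log n) = O(log n)

For T(n) = 1T(n/6) + O(n^0): log_6(1) = 0.0000. This is Case 2 of the Master Theorem (c = log_b(a), equal work at all levels), giving O(log n).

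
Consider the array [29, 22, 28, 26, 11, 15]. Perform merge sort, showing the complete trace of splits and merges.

Merge sort trace:

Split: [29, 22, 28, 26, 11, 15] -> [29, 22, 28] and [26, 11, 15]
  Split: [29, 22, 28] -> [29] and [22, 28]
    Split: [22, 28] -> [22] and [28]
    Merge: [22] + [28] -> [22, 28]
  Merge: [29] + [22, 28] -> [22, 28, 29]
  Split: [26, 11, 15] -> [26] and [11, 15]
    Split: [11, 15] -> [11] and [15]
    Merge: [11] + [15] -> [11, 15]
  Merge: [26] + [11, 15] -> [11, 15, 26]
Merge: [22, 28, 29] + [11, 15, 26] -> [11, 15, 22, 26, 28, 29]

Final sorted array: [11, 15, 22, 26, 28, 29]

The merge sort proceeds by recursively splitting the array and merging sorted halves.
After all merges, the sorted array is [11, 15, 22, 26, 28, 29].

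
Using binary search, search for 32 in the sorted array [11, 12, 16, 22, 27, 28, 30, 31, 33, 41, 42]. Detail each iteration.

Binary search for 32 in [11, 12, 16, 22, 27, 28, 30, 31, 33, 41, 42]:

lo=0, hi=10, mid=5, arr[mid]=28 -> 28 < 32, search right half
lo=6, hi=10, mid=8, arr[mid]=33 -> 33 > 32, search left half
lo=6, hi=7, mid=6, arr[mid]=30 -> 30 < 32, search right half
lo=7, hi=7, mid=7, arr[mid]=31 -> 31 < 32, search right half
lo=8 > hi=7, target 32 not found

Binary search determines that 32 is not in the array after 4 comparisons. The search space was exhausted without finding the target.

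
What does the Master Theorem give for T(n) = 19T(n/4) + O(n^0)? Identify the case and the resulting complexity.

Master Theorem for T(n) = 19T(n/4) + O(n^0):

a = 19, b = 4, c = 0
log_b(a) = log_4(19) = 2.1240

Case 1: c = 0 < log_4(19) = 2.1240
T(n) = O(n^(log_4 19))

For T(n) = 19T(n/4) + O(n^0): log_4(19) = 2.1240. This is Case 1 of the Master Theorem (c < log_b(a), work dominated by leaves), giving O(n^(log_4 19)).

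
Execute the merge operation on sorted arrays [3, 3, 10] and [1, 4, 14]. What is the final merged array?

Merging process:

Compare 3 vs 1: take 1 from right. Merged: [1]
Compare 3 vs 4: take 3 from left. Merged: [1, 3]
Compare 3 vs 4: take 3 from left. Merged: [1, 3, 3]
Compare 10 vs 4: take 4 from right. Merged: [1, 3, 3, 4]
Compare 10 vs 14: take 10 from left. Merged: [1, 3, 3, 4, 10]
Append remaining from right: [14]. Merged: [1, 3, 3, 4, 10, 14]

Final merged array: [1, 3, 3, 4, 10, 14]
Total comparisons: 5

The merged array is [1, 3, 3, 4, 10, 14], requiring 5 comparisons. The merge step runs in O(n) time where n is the total number of elements.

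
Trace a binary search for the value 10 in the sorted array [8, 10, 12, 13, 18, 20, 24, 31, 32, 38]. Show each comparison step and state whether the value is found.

Binary search for 10 in [8, 10, 12, 13, 18, 20, 24, 31, 32, 38]:

lo=0, hi=9, mid=4, arr[mid]=18 -> 18 > 10, search left half
lo=0, hi=3, mid=1, arr[mid]=10 -> Found target at index 1!

Binary search finds 10 at index 1 after 2 comparisons. The search repeatedly halves the search space by comparing with the middle element.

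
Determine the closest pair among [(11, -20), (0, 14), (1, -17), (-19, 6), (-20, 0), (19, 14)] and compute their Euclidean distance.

Computing all pairwise distances among 6 points:

d((11, -20), (0, 14)) = 35.7351
d((11, -20), (1, -17)) = 10.4403
d((11, -20), (-19, 6)) = 39.6989
d((11, -20), (-20, 0)) = 36.8917
d((11, -20), (19, 14)) = 34.9285
d((0, 14), (1, -17)) = 31.0161
d((0, 14), (-19, 6)) = 20.6155
d((0, 14), (-20, 0)) = 24.4131
d((0, 14), (19, 14)) = 19.0
d((1, -17), (-19, 6)) = 30.4795
d((1, -17), (-20, 0)) = 27.0185
d((1, -17), (19, 14)) = 35.8469
d((-19, 6), (-20, 0)) = 6.0828 <-- minimum
d((-19, 6), (19, 14)) = 38.833
d((-20, 0), (19, 14)) = 41.4367

Closest pair: (-19, 6) and (-20, 0) with distance 6.0828

The closest pair is (-19, 6) and (-20, 0) with Euclidean distance 6.0828. For 6 points, brute-force pairwise comparison is shown above. For large n, the divide-and-conquer algorithm (sort by x, recurse on halves, check the dividing strip) achieves O(n log n).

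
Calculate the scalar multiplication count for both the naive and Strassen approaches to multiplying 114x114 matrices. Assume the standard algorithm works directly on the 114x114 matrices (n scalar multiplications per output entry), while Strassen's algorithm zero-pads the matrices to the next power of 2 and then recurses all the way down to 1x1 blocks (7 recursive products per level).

Matrix multiplication for 114x114 matrices:

Strassen's algorithm requires power-of-2 dimensions. Pad 114x114 to 128x128 (next power of 2).

Standard algorithm: 114^3 = 1481544 multiplications
Strassen's algorithm: 7^(log2(128)) = 7^7 = 823543 multiplications
Savings: 1481544 - 823543 = 658001 multiplications

Standard: 1481544 multiplications (114^3). Strassen: 823543 multiplications (7^7, after padding to 128x128). Strassen reduces 8 recursive multiplications to 7 at each level.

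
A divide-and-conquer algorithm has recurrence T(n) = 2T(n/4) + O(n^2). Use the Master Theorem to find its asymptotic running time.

Master Theorem for T(n) = 2T(n/4) + O(n^2):

a = 2, b = 4, c = 2
log_b(a) = log_4(2) = 0.5000

Case 3: c = 2 > log_4(2) = 0.5000
T(n) = O(n^2) = O(n^2)

For T(n) = 2T(n/4) + O(n^2): log_4(2) = 0.5000. This is Case 3 of the Master Theorem (c > log_b(a), work dominated by root), giving O(n^2).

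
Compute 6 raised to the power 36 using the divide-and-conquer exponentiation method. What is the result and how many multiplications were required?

Computing 6^36 by squaring (build up from 6^1; each line after the first costs one multiplication):

6^1 = 6
6^2 = (6^1)^2 = 6^2 = 36
6^4 = (6^2)^2 = 36^2 = 1296
6^8 = (6^4)^2 = 1296^2 = 1679616
6^9 = 6 * 6^8 = 6 * 1679616 = 10077696
6^18 = (6^9)^2 = 10077696^2 = 101559956668416
6^36 = (6^18)^2 = 101559956668416^2 = 10314424798490535546171949056

Result: 10314424798490535546171949056
Multiplications needed: 6 (6 lines after 6^1)

6^36 = 10314424798490535546171949056. Using exponentiation by squaring, this requires 6 multiplications. The key idea: if the exponent is even, square the half-power; if odd, multiply by the base once.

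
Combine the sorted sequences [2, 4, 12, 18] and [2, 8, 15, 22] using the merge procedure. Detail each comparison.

Merging process:

Compare 2 vs 2: take 2 from left. Merged: [2]
Compare 4 vs 2: take 2 from right. Merged: [2, 2]
Compare 4 vs 8: take 4 from left. Merged: [2, 2, 4]
Compare 12 vs 8: take 8 from right. Merged: [2, 2, 4, 8]
Compare 12 vs 15: take 12 from left. Merged: [2, 2, 4, 8, 12]
Compare 18 vs 15: take 15 from right. Merged: [2, 2, 4, 8, 12, 15]
Compare 18 vs 22: take 18 from left. Merged: [2, 2, 4, 8, 12, 15, 18]
Append remaining from right: [22]. Merged: [2, 2, 4, 8, 12, 15, 18, 22]

Final merged array: [2, 2, 4, 8, 12, 15, 18, 22]
Total comparisons: 7

The merged array is [2, 2, 4, 8, 12, 15, 18, 22], requiring 7 comparisons. The merge step runs in O(n) time where n is the total number of elements.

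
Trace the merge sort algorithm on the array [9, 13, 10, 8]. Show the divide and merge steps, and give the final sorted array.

Merge sort trace:

Split: [9, 13, 10, 8] -> [9, 13] and [10, 8]
  Split: [9, 13] -> [9] and [13]
  Merge: [9] + [13] -> [9, 13]
  Split: [10, 8] -> [10] and [8]
  Merge: [10] + [8] -> [8, 10]
Merge: [9, 13] + [8, 10] -> [8, 9, 10, 13]

Final sorted array: [8, 9, 10, 13]

The merge sort proceeds by recursively splitting the array and merging sorted halves.
After all merges, the sorted array is [8, 9, 10, 13].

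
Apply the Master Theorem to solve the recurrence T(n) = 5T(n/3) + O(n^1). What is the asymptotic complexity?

Master Theorem for T(n) = 5T(n/3) + O(n^1):

a = 5, b = 3, c = 1
log_b(a) = log_3(5) = 1.4650

Case 1: c = 1 < log_3(5) = 1.4650
T(n) = O(n^(log_3 5))

For T(n) = 5T(n/3) + O(n^1): log_3(5) = 1.4650. This is Case 1 of the Master Theorem (c < log_b(a), work dominated by leaves), giving O(n^(log_3 5)).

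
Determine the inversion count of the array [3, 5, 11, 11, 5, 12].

Finding inversions in [3, 5, 11, 11, 5, 12]:

(2, 4): arr[2]=11 > arr[4]=5
(3, 4): arr[3]=11 > arr[4]=5

Total inversions: 2

The array has 2 inversion(s): (2,4), (3,4). Each pair (i,j) satisfies i < j and arr[i] > arr[j].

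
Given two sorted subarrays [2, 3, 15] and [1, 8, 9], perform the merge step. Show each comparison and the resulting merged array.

Merging process:

Compare 2 vs 1: take 1 from right. Merged: [1]
Compare 2 vs 8: take 2 from left. Merged: [1, 2]
Compare 3 vs 8: take 3 from left. Merged: [1, 2, 3]
Compare 15 vs 8: take 8 from right. Merged: [1, 2, 3, 8]
Compare 15 vs 9: take 9 from right. Merged: [1, 2, 3, 8, 9]
Append remaining from left: [15]. Merged: [1, 2, 3, 8, 9, 15]

Final merged array: [1, 2, 3, 8, 9, 15]
Total comparisons: 5

The merged array is [1, 2, 3, 8, 9, 15], requiring 5 comparisons. The merge step runs in O(n) time where n is the total number of elements.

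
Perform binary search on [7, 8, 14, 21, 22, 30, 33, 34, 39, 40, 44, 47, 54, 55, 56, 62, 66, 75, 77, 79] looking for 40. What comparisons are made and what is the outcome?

Binary search for 40 in [7, 8, 14, 21, 22, 30, 33, 34, 39, 40, 44, 47, 54, 55, 56, 62, 66, 75, 77, 79]:

lo=0, hi=19, mid=9, arr[mid]=40 -> Found target at index 9!

Binary search finds 40 at index 9 after 1 comparisons. The search repeatedly halves the search space by comparing with the middle element.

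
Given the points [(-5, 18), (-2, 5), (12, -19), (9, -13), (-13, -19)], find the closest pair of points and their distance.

Computing all pairwise distances among 5 points:

d((-5, 18), (-2, 5)) = 13.3417
d((-5, 18), (12, -19)) = 40.7185
d((-5, 18), (9, -13)) = 34.0147
d((-5, 18), (-13, -19)) = 37.855
d((-2, 5), (12, -19)) = 27.7849
d((-2, 5), (9, -13)) = 21.095
d((-2, 5), (-13, -19)) = 26.4008
d((12, -19), (9, -13)) = 6.7082 <-- minimum
d((12, -19), (-13, -19)) = 25.0
d((9, -13), (-13, -19)) = 22.8035

Closest pair: (12, -19) and (9, -13) with distance 6.7082

The closest pair is (12, -19) and (9, -13) with Euclidean distance 6.7082. For 5 points, brute-force pairwise comparison is shown above. For large n, the divide-and-conquer algorithm (sort by x, recurse on halves, check the dividing strip) achieves O(n log n).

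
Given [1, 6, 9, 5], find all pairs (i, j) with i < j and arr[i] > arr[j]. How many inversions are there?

Finding inversions in [1, 6, 9, 5]:

(1, 3): arr[1]=6 > arr[3]=5
(2, 3): arr[2]=9 > arr[3]=5

Total inversions: 2

The array has 2 inversion(s): (1,3), (2,3). Each pair (i,j) satisfies i < j and arr[i] > arr[j].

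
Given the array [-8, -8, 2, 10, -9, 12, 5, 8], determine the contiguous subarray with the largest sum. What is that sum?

Using Kadane's algorithm on [-8, -8, 2, 10, -9, 12, 5, 8]:

Scanning through the array:
Position 1 (value -8): max_ending_here = -8, max_so_far = -8
Position 2 (value 2): max_ending_here = 2, max_so_far = 2
Position 3 (value 10): max_ending_here = 12, max_so_far = 12
Position 4 (value -9): max_ending_here = 3, max_so_far = 12
Position 5 (value 12): max_ending_here = 15, max_so_far = 15
Position 6 (value 5): max_ending_here = 20, max_so_far = 20
Position 7 (value 8): max_ending_here = 28, max_so_far = 28

Maximum subarray: [2, 10, -9, 12, 5, 8]
Maximum sum: 28

The maximum subarray is [2, 10, -9, 12, 5, 8] with sum 28. This subarray runs from index 2 to index 7.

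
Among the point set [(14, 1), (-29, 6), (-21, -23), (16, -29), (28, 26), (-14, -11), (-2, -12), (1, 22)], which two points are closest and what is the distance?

Computing all pairwise distances among 8 points:

d((14, 1), (-29, 6)) = 43.2897
d((14, 1), (-21, -23)) = 42.4382
d((14, 1), (16, -29)) = 30.0666
d((14, 1), (28, 26)) = 28.6531
d((14, 1), (-14, -11)) = 30.4631
d((14, 1), (-2, -12)) = 20.6155
d((14, 1), (1, 22)) = 24.6982
d((-29, 6), (-21, -23)) = 30.0832
d((-29, 6), (16, -29)) = 57.0088
d((-29, 6), (28, 26)) = 60.407
d((-29, 6), (-14, -11)) = 22.6716
d((-29, 6), (-2, -12)) = 32.45
d((-29, 6), (1, 22)) = 34.0
d((-21, -23), (16, -29)) = 37.4833
d((-21, -23), (28, 26)) = 69.2965
d((-21, -23), (-14, -11)) = 13.8924
d((-21, -23), (-2, -12)) = 21.9545
d((-21, -23), (1, 22)) = 50.0899
d((16, -29), (28, 26)) = 56.2939
d((16, -29), (-14, -11)) = 34.9857
d((16, -29), (-2, -12)) = 24.7588
d((16, -29), (1, 22)) = 53.1601
d((28, 26), (-14, -11)) = 55.9732
d((28, 26), (-2, -12)) = 48.4149
d((28, 26), (1, 22)) = 27.2947
d((-14, -11), (-2, -12)) = 12.0416 <-- minimum
d((-14, -11), (1, 22)) = 36.2491
d((-2, -12), (1, 22)) = 34.1321

Closest pair: (-14, -11) and (-2, -12) with distance 12.0416

The closest pair is (-14, -11) and (-2, -12) with Euclidean distance 12.0416. For 8 points, brute-force pairwise comparison is shown above. For large n, the divide-and-conquer algorithm (sort by x, recurse on halves, check the dividing strip) achieves O(n log n).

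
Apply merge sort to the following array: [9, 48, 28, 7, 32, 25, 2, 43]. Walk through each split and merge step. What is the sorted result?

Merge sort trace:

Split: [9, 48, 28, 7, 32, 25, 2, 43] -> [9, 48, 28, 7] and [32, 25, 2, 43]
  Split: [9, 48, 28, 7] -> [9, 48] and [28, 7]
    Split: [9, 48] -> [9] and [48]
    Merge: [9] + [48] -> [9, 48]
    Split: [28, 7] -> [28] and [7]
    Merge: [28] + [7] -> [7, 28]
  Merge: [9, 48] + [7, 28] -> [7, 9, 28, 48]
  Split: [32, 25, 2, 43] -> [32, 25] and [2, 43]
    Split: [32, 25] -> [32] and [25]
    Merge: [32] + [25] -> [25, 32]
    Split: [2, 43] -> [2] and [43]
    Merge: [2] + [43] -> [2, 43]
  Merge: [25, 32] + [2, 43] -> [2, 25, 32, 43]
Merge: [7, 9, 28, 48] + [2, 25, 32, 43] -> [2, 7, 9, 25, 28, 32, 43, 48]

Final sorted array: [2, 7, 9, 25, 28, 32, 43, 48]

The merge sort proceeds by recursively splitting the array and merging sorted halves.
After all merges, the sorted array is [2, 7, 9, 25, 28, 32, 43, 48].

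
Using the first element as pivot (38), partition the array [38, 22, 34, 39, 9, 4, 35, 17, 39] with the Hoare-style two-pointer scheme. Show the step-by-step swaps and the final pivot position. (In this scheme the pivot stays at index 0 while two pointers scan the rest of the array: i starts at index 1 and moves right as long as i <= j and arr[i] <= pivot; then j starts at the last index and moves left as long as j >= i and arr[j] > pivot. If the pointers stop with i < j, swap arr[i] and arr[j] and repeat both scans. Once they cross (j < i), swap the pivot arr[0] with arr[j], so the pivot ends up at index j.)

Hoare-style two-pointer partition with pivot = 38:

Initial array: [38, 22, 34, 39, 9, 4, 35, 17, 39]

Pointers start at i = 1, j = 8.
i stops at index 3 (arr[3]=39 > 38), j stops at index 7 (arr[7]=17 <= 38): swap arr[3] and arr[7], array becomes [38, 22, 34, 17, 9, 4, 35, 39, 39]
i ends at 7, j ends at 6: the pointers have crossed (j < i), so scanning stops.

Swap pivot arr[0] with arr[6] to place pivot at position 6: [35, 22, 34, 17, 9, 4, 38, 39, 39]
Pivot position: 6

After partitioning with pivot 38, the array becomes [35, 22, 34, 17, 9, 4, 38, 39, 39]. The pivot is placed at index 6. All elements to the left of the pivot are <= 38, and all elements to the right are > 38.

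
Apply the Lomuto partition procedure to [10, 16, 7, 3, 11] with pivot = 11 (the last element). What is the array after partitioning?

Lomuto partition with pivot = 11:

Initial array: [10, 16, 7, 3, 11]

arr[0]=10 <= 11: swap with position 0, array becomes [10, 16, 7, 3, 11]
arr[1]=16 > 11: no swap
arr[2]=7 <= 11: swap with position 1, array becomes [10, 7, 16, 3, 11]
arr[3]=3 <= 11: swap with position 2, array becomes [10, 7, 3, 16, 11]

Place pivot at position 3: [10, 7, 3, 11, 16]
Pivot position: 3

After partitioning with pivot 11, the array becomes [10, 7, 3, 11, 16]. The pivot is placed at index 3. All elements to the left of the pivot are <= 11, and all elements to the right are > 11.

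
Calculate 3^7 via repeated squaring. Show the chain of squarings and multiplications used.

Computing 3^7 by squaring (build up from 3^1; each line after the first costs one multiplication):

3^1 = 3
3^2 = (3^1)^2 = 3^2 = 9
3^3 = 3 * 3^2 = 3 * 9 = 27
3^6 = (3^3)^2 = 27^2 = 729
3^7 = 3 * 3^6 = 3 * 729 = 2187

Result: 2187
Multiplications needed: 4 (4 lines after 3^1)

3^7 = 2187. Using exponentiation by squaring, this requires 4 multiplications. The key idea: if the exponent is even, square the half-power; if odd, multiply by the base once.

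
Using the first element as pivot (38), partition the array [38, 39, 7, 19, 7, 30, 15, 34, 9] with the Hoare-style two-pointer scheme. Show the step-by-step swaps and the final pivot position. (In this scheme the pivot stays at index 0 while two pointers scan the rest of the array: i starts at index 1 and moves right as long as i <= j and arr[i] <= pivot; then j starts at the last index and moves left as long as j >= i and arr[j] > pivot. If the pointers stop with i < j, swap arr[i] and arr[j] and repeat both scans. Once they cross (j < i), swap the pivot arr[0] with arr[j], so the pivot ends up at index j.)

Hoare-style two-pointer partition with pivot = 38:

Initial array: [38, 39, 7, 19, 7, 30, 15, 34, 9]

Pointers start at i = 1, j = 8.
i stops at index 1 (arr[1]=39 > 38), j stops at index 8 (arr[8]=9 <= 38): swap arr[1] and arr[8], array becomes [38, 9, 7, 19, 7, 30, 15, 34, 39]
i ends at 8, j ends at 7: the pointers have crossed (j < i), so scanning stops.

Swap pivot arr[0] with arr[7] to place pivot at position 7: [34, 9, 7, 19, 7, 30, 15, 38, 39]
Pivot position: 7

After partitioning with pivot 38, the array becomes [34, 9, 7, 19, 7, 30, 15, 38, 39]. The pivot is placed at index 7. All elements to the left of the pivot are <= 38, and all elements to the right are > 38.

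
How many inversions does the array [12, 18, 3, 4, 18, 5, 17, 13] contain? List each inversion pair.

Finding inversions in [12, 18, 3, 4, 18, 5, 17, 13]:

(0, 2): arr[0]=12 > arr[2]=3
(0, 3): arr[0]=12 > arr[3]=4
(0, 5): arr[0]=12 > arr[5]=5
(1, 2): arr[1]=18 > arr[2]=3
(1, 3): arr[1]=18 > arr[3]=4
(1, 5): arr[1]=18 > arr[5]=5
(1, 6): arr[1]=18 > arr[6]=17
(1, 7): arr[1]=18 > arr[7]=13
(4, 5): arr[4]=18 > arr[5]=5
(4, 6): arr[4]=18 > arr[6]=17
(4, 7): arr[4]=18 > arr[7]=13
(6, 7): arr[6]=17 > arr[7]=13

Total inversions: 12

The array has 12 inversion(s): (0,2), (0,3), (0,5), (1,2), (1,3), (1,5), (1,6), (1,7), (4,5), (4,6), (4,7), (6,7). Each pair (i,j) satisfies i < j and arr[i] > arr[j].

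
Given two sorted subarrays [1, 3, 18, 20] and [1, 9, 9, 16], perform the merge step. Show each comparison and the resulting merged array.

Merging process:

Compare 1 vs 1: take 1 from left. Merged: [1]
Compare 3 vs 1: take 1 from right. Merged: [1, 1]
Compare 3 vs 9: take 3 from left. Merged: [1, 1, 3]
Compare 18 vs 9: take 9 from right. Merged: [1, 1, 3, 9]
Compare 18 vs 9: take 9 from right. Merged: [1, 1, 3, 9, 9]
Compare 18 vs 16: take 16 from right. Merged: [1, 1, 3, 9, 9, 16]
Append remaining from left: [18, 20]. Merged: [1, 1, 3, 9, 9, 16, 18, 20]

Final merged array: [1, 1, 3, 9, 9, 16, 18, 20]
Total comparisons: 6

The merged array is [1, 1, 3, 9, 9, 16, 18, 20], requiring 6 comparisons. The merge step runs in O(n) time where n is the total number of elements.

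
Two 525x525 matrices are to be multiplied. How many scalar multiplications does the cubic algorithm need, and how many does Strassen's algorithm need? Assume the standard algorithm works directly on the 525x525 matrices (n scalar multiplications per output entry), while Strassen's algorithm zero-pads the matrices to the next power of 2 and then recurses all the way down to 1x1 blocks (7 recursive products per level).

Matrix multiplication for 525x525 matrices:

Strassen's algorithm requires power-of-2 dimensions. Pad 525x525 to 1024x1024 (next power of 2).

Standard algorithm: 525^3 = 144703125 multiplications
Strassen's algorithm: 7^(log2(1024)) = 7^10 = 282475249 multiplications
Difference: 144703125 - 282475249 = -137772124 (Strassen uses MORE here due to padding overhead — for small or just-over-power-of-2 n, padding can outweigh the per-level savings)

Standard: 144703125 multiplications (525^3). Strassen: 282475249 multiplications (7^10, after padding to 1024x1024). Strassen reduces 8 recursive multiplications to 7 at each level.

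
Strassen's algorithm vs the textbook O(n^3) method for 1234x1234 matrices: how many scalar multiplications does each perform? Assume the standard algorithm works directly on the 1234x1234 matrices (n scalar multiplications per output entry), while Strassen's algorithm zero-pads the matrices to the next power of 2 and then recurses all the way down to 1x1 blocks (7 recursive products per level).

Matrix multiplication for 1234x1234 matrices:

Strassen's algorithm requires power-of-2 dimensions. Pad 1234x1234 to 2048x2048 (next power of 2).

Standard algorithm: 1234^3 = 1879080904 multiplications
Strassen's algorithm: 7^(log2(2048)) = 7^11 = 1977326743 multiplications
Difference: 1879080904 - 1977326743 = -98245839 (Strassen uses MORE here due to padding overhead — for small or just-over-power-of-2 n, padding can outweigh the per-level savings)

Standard: 1879080904 multiplications (1234^3). Strassen: 1977326743 multiplications (7^11, after padding to 2048x2048). Strassen reduces 8 recursive multiplications to 7 at each level.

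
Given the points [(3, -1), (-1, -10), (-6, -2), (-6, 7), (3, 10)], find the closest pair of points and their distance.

Computing all pairwise distances among 5 points:

d((3, -1), (-1, -10)) = 9.8489
d((3, -1), (-6, -2)) = 9.0554
d((3, -1), (-6, 7)) = 12.0416
d((3, -1), (3, 10)) = 11.0
d((-1, -10), (-6, -2)) = 9.434
d((-1, -10), (-6, 7)) = 17.72
d((-1, -10), (3, 10)) = 20.3961
d((-6, -2), (-6, 7)) = 9.0 <-- minimum
d((-6, -2), (3, 10)) = 15.0
d((-6, 7), (3, 10)) = 9.4868

Closest pair: (-6, -2) and (-6, 7) with distance 9.0

The closest pair is (-6, -2) and (-6, 7) with Euclidean distance 9.0. For 5 points, brute-force pairwise comparison is shown above. For large n, the divide-and-conquer algorithm (sort by x, recurse on halves, check the dividing strip) achieves O(n log n).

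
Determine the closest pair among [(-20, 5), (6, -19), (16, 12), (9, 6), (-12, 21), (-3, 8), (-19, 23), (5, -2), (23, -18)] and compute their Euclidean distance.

Computing all pairwise distances among 9 points:

d((-20, 5), (6, -19)) = 35.3836
d((-20, 5), (16, 12)) = 36.6742
d((-20, 5), (9, 6)) = 29.0172
d((-20, 5), (-12, 21)) = 17.8885
d((-20, 5), (-3, 8)) = 17.2627
d((-20, 5), (-19, 23)) = 18.0278
d((-20, 5), (5, -2)) = 25.9615
d((-20, 5), (23, -18)) = 48.7647
d((6, -19), (16, 12)) = 32.573
d((6, -19), (9, 6)) = 25.1794
d((6, -19), (-12, 21)) = 43.8634
d((6, -19), (-3, 8)) = 28.4605
d((6, -19), (-19, 23)) = 48.8774
d((6, -19), (5, -2)) = 17.0294
d((6, -19), (23, -18)) = 17.0294
d((16, 12), (9, 6)) = 9.2195
d((16, 12), (-12, 21)) = 29.4109
d((16, 12), (-3, 8)) = 19.4165
d((16, 12), (-19, 23)) = 36.6879
d((16, 12), (5, -2)) = 17.8045
d((16, 12), (23, -18)) = 30.8058
d((9, 6), (-12, 21)) = 25.807
d((9, 6), (-3, 8)) = 12.1655
d((9, 6), (-19, 23)) = 32.7567
d((9, 6), (5, -2)) = 8.9443
d((9, 6), (23, -18)) = 27.7849
d((-12, 21), (-3, 8)) = 15.8114
d((-12, 21), (-19, 23)) = 7.2801 <-- minimum
d((-12, 21), (5, -2)) = 28.6007
d((-12, 21), (23, -18)) = 52.4023
d((-3, 8), (-19, 23)) = 21.9317
d((-3, 8), (5, -2)) = 12.8062
d((-3, 8), (23, -18)) = 36.7696
d((-19, 23), (5, -2)) = 34.6554
d((-19, 23), (23, -18)) = 58.6941
d((5, -2), (23, -18)) = 24.0832

Closest pair: (-12, 21) and (-19, 23) with distance 7.2801

The closest pair is (-12, 21) and (-19, 23) with Euclidean distance 7.2801. For 9 points, brute-force pairwise comparison is shown above. For large n, the divide-and-conquer algorithm (sort by x, recurse on halves, check the dividing strip) achieves O(n log n).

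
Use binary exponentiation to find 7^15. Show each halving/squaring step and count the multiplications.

Computing 7^15 by squaring (build up from 7^1; each line after the first costs one multiplication):

7^1 = 7
7^2 = (7^1)^2 = 7^2 = 49
7^3 = 7 * 7^2 = 7 * 49 = 343
7^6 = (7^3)^2 = 343^2 = 117649
7^7 = 7 * 7^6 = 7 * 117649 = 823543
7^14 = (7^7)^2 = 823543^2 = 678223072849
7^15 = 7 * 7^14 = 7 * 678223072849 = 4747561509943

Result: 4747561509943
Multiplications needed: 6 (6 lines after 7^1)

7^15 = 4747561509943. Using exponentiation by squaring, this requires 6 multiplications. The key idea: if the exponent is even, square the half-power; if odd, multiply by the base once.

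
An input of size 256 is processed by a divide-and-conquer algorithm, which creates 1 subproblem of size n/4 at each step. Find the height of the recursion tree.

For divide and conquer with division factor 4:

Problem sizes at each level:
Level 0: 256
Level 1: 64
Level 2: 16
Level 3: 4
Level 4: 1

The root is level 0 and the size-1 base case is level 4 (the tree spans levels 0 through 4, i.e. 5 levels counting the root), so the depth is the number of divisions: log_4(256) = 4

The recursion tree depth is log_4(256) = 4. At each level, the problem size is divided by 4, so it takes 4 divisions to reduce to a base case of size 1. The algorithm makes 1 recursive call at each level.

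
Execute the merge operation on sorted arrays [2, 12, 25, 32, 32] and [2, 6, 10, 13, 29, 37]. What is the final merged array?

Merging process:

Compare 2 vs 2: take 2 from left. Merged: [2]
Compare 12 vs 2: take 2 from right. Merged: [2, 2]
Compare 12 vs 6: take 6 from right. Merged: [2, 2, 6]
Compare 12 vs 10: take 10 from right. Merged: [2, 2, 6, 10]
Compare 12 vs 13: take 12 from left. Merged: [2, 2, 6, 10, 12]
Compare 25 vs 13: take 13 from right. Merged: [2, 2, 6, 10, 12, 13]
Compare 25 vs 29: take 25 from left. Merged: [2, 2, 6, 10, 12, 13, 25]
Compare 32 vs 29: take 29 from right. Merged: [2, 2, 6, 10, 12, 13, 25, 29]
Compare 32 vs 37: take 32 from left. Merged: [2, 2, 6, 10, 12, 13, 25, 29, 32]
Compare 32 vs 37: take 32 from left. Merged: [2, 2, 6, 10, 12, 13, 25, 29, 32, 32]
Append remaining from right: [37]. Merged: [2, 2, 6, 10, 12, 13, 25, 29, 32, 32, 37]

Final merged array: [2, 2, 6, 10, 12, 13, 25, 29, 32, 32, 37]
Total comparisons: 10

The merged array is [2, 2, 6, 10, 12, 13, 25, 29, 32, 32, 37], requiring 10 comparisons. The merge step runs in O(n) time where n is the total number of elements.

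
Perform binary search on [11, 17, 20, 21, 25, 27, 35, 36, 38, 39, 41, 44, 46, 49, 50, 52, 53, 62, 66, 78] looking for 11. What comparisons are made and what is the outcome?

Binary search for 11 in [11, 17, 20, 21, 25, 27, 35, 36, 38, 39, 41, 44, 46, 49, 50, 52, 53, 62, 66, 78]:

lo=0, hi=19, mid=9, arr[mid]=39 -> 39 > 11, search left half
lo=0, hi=8, mid=4, arr[mid]=25 -> 25 > 11, search left half
lo=0, hi=3, mid=1, arr[mid]=17 -> 17 > 11, search left half
lo=0, hi=0, mid=0, arr[mid]=11 -> Found target at index 0!

Binary search finds 11 at index 0 after 4 comparisons. The search repeatedly halves the search space by comparing with the middle element.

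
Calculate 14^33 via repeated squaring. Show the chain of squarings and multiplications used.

Computing 14^33 by squaring (build up from 14^1; each line after the first costs one multiplication):

14^1 = 14
14^2 = (14^1)^2 = 14^2 = 196
14^4 = (14^2)^2 = 196^2 = 38416
14^8 = (14^4)^2 = 38416^2 = 1475789056
14^16 = (14^8)^2 = 1475789056^2 = 2177953337809371136
14^32 = (14^16)^2 = 2177953337809371136^2 = 4743480741674980702700443299789930496
14^33 = 14 * 14^32 = 14 * 4743480741674980702700443299789930496 = 66408730383449729837806206197059026944

Result: 66408730383449729837806206197059026944
Multiplications needed: 6 (6 lines after 14^1)

14^33 = 66408730383449729837806206197059026944. Using exponentiation by squaring, this requires 6 multiplications. The key idea: if the exponent is even, square the half-power; if odd, multiply by the base once.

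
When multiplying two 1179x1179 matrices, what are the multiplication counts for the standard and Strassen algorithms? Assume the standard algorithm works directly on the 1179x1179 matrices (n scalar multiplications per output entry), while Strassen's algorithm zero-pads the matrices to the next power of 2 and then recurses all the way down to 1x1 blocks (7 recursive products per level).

Matrix multiplication for 1179x1179 matrices:

Strassen's algorithm requires power-of-2 dimensions. Pad 1179x1179 to 2048x2048 (next power of 2).

Standard algorithm: 1179^3 = 1638858339 multiplications
Strassen's algorithm: 7^(log2(2048)) = 7^11 = 1977326743 multiplications
Difference: 1638858339 - 1977326743 = -338468404 (Strassen uses MORE here due to padding overhead — for small or just-over-power-of-2 n, padding can outweigh the per-level savings)

Standard: 1638858339 multiplications (1179^3). Strassen: 1977326743 multiplications (7^11, after padding to 2048x2048). Strassen reduces 8 recursive multiplications to 7 at each level.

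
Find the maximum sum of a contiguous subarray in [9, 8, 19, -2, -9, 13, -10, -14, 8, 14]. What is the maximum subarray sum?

Using Kadane's algorithm on [9, 8, 19, -2, -9, 13, -10, -14, 8, 14]:

Scanning through the array:
Position 1 (value 8): max_ending_here = 17, max_so_far = 17
Position 2 (value 19): max_ending_here = 36, max_so_far = 36
Position 3 (value -2): max_ending_here = 34, max_so_far = 36
Position 4 (value -9): max_ending_here = 25, max_so_far = 36
Position 5 (value 13): max_ending_here = 38, max_so_far = 38
Position 6 (value -10): max_ending_here = 28, max_so_far = 38
Position 7 (value -14): max_ending_here = 14, max_so_far = 38
Position 8 (value 8): max_ending_here = 22, max_so_far = 38
Position 9 (value 14): max_ending_here = 36, max_so_far = 38

Maximum subarray: [9, 8, 19, -2, -9, 13]
Maximum sum: 38

The maximum subarray is [9, 8, 19, -2, -9, 13] with sum 38. This subarray runs from index 0 to index 5.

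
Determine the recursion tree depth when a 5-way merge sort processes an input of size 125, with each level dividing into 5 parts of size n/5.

For divide and conquer with division factor 5:

Problem sizes at each level:
Level 0: 125
Level 1: 25
Level 2: 5
Level 3: 1

The root is level 0 and the size-1 base case is level 3 (the tree spans levels 0 through 3, i.e. 4 levels counting the root), so the depth is the number of divisions: log_5(125) = 3

The recursion tree depth is log_5(125) = 3. At each level, the problem size is divided by 5, so it takes 3 divisions to reduce to a base case of size 1. The algorithm makes 5 recursive calls at each level.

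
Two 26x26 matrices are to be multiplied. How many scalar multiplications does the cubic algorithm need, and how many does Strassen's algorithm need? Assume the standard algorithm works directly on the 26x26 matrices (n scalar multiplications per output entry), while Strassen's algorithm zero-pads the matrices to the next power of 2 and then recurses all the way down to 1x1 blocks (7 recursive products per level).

Matrix multiplication for 26x26 matrices:

Strassen's algorithm requires power-of-2 dimensions. Pad 26x26 to 32x32 (next power of 2).

Standard algorithm: 26^3 = 17576 multiplications
Strassen's algorithm: 7^(log2(32)) = 7^5 = 16807 multiplications
Savings: 17576 - 16807 = 769 multiplications

Standard: 17576 multiplications (26^3). Strassen: 16807 multiplications (7^5, after padding to 32x32). Strassen reduces 8 recursive multiplications to 7 at each level.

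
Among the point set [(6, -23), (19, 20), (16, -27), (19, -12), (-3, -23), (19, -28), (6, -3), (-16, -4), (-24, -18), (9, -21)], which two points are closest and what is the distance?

Computing all pairwise distances among 10 points:

d((6, -23), (19, 20)) = 44.9222
d((6, -23), (16, -27)) = 10.7703
d((6, -23), (19, -12)) = 17.0294
d((6, -23), (-3, -23)) = 9.0
d((6, -23), (19, -28)) = 13.9284
d((6, -23), (6, -3)) = 20.0
d((6, -23), (-16, -4)) = 29.0689
d((6, -23), (-24, -18)) = 30.4138
d((6, -23), (9, -21)) = 3.6056
d((19, 20), (16, -27)) = 47.0956
d((19, 20), (19, -12)) = 32.0
d((19, 20), (-3, -23)) = 48.3011
d((19, 20), (19, -28)) = 48.0
d((19, 20), (6, -3)) = 26.4197
d((19, 20), (-16, -4)) = 42.4382
d((19, 20), (-24, -18)) = 57.3847
d((19, 20), (9, -21)) = 42.2019
d((16, -27), (19, -12)) = 15.2971
d((16, -27), (-3, -23)) = 19.4165
d((16, -27), (19, -28)) = 3.1623 <-- minimum
d((16, -27), (6, -3)) = 26.0
d((16, -27), (-16, -4)) = 39.4081
d((16, -27), (-24, -18)) = 41.0
d((16, -27), (9, -21)) = 9.2195
d((19, -12), (-3, -23)) = 24.5967
d((19, -12), (19, -28)) = 16.0
d((19, -12), (6, -3)) = 15.8114
d((19, -12), (-16, -4)) = 35.9026
d((19, -12), (-24, -18)) = 43.4166
d((19, -12), (9, -21)) = 13.4536
d((-3, -23), (19, -28)) = 22.561
d((-3, -23), (6, -3)) = 21.9317
d((-3, -23), (-16, -4)) = 23.0217
d((-3, -23), (-24, -18)) = 21.587
d((-3, -23), (9, -21)) = 12.1655
d((19, -28), (6, -3)) = 28.178
d((19, -28), (-16, -4)) = 42.4382
d((19, -28), (-24, -18)) = 44.1475
d((19, -28), (9, -21)) = 12.2066
d((6, -3), (-16, -4)) = 22.0227
d((6, -3), (-24, -18)) = 33.541
d((6, -3), (9, -21)) = 18.2483
d((-16, -4), (-24, -18)) = 16.1245
d((-16, -4), (9, -21)) = 30.2324
d((-24, -18), (9, -21)) = 33.1361

Closest pair: (16, -27) and (19, -28) with distance 3.1623

The closest pair is (16, -27) and (19, -28) with Euclidean distance 3.1623. For 10 points, brute-force pairwise comparison is shown above. For large n, the divide-and-conquer algorithm (sort by x, recurse on halves, check the dividing strip) achieves O(n log n).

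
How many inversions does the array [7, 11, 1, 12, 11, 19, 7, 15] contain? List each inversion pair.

Finding inversions in [7, 11, 1, 12, 11, 19, 7, 15]:

(0, 2): arr[0]=7 > arr[2]=1
(1, 2): arr[1]=11 > arr[2]=1
(1, 6): arr[1]=11 > arr[6]=7
(3, 4): arr[3]=12 > arr[4]=11
(3, 6): arr[3]=12 > arr[6]=7
(4, 6): arr[4]=11 > arr[6]=7
(5, 6): arr[5]=19 > arr[6]=7
(5, 7): arr[5]=19 > arr[7]=15

Total inversions: 8

The array has 8 inversion(s): (0,2), (1,2), (1,6), (3,4), (3,6), (4,6), (5,6), (5,7). Each pair (i,j) satisfies i < j and arr[i] > arr[j].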